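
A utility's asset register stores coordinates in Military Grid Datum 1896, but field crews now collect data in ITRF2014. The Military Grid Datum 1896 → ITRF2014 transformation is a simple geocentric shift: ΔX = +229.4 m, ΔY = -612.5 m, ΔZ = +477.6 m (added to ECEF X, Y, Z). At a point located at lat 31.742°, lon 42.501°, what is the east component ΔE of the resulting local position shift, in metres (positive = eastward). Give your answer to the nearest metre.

ΔE = -607 m

The local east axis at (φ, λ) is (−sin λ, cos λ, 0), so ΔE = −sin(42.501°)·229.4 + cos(42.501°)·(-612.5) = -606.56 m.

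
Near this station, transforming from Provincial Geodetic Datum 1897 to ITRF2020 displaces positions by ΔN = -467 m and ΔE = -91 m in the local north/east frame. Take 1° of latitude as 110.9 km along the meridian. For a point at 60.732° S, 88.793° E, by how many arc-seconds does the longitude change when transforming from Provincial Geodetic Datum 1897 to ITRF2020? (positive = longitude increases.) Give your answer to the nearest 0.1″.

Δλ = -6.0″

At latitude -60.732°, cos φ = 0.488895.
1° of longitude at this latitude = 110.9 × cos φ = 54.22 km, so Δλ = -91.0 / 54218.5 = -0.0016784° = -6.042″.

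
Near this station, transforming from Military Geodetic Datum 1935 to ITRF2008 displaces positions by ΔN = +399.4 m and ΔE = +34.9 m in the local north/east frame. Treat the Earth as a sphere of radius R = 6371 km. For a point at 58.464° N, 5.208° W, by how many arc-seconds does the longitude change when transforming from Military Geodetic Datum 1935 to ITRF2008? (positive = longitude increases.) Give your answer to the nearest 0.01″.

At latitude 58.464°, cos φ = 0.523034.
One radian of longitude at latitude φ spans R cos φ, so Δλ = ΔE / (R cos φ) = 34.9 / (6371000 × 0.523034) = 1.0473e-05 rad = 2.160″.

Δλ = 2.16″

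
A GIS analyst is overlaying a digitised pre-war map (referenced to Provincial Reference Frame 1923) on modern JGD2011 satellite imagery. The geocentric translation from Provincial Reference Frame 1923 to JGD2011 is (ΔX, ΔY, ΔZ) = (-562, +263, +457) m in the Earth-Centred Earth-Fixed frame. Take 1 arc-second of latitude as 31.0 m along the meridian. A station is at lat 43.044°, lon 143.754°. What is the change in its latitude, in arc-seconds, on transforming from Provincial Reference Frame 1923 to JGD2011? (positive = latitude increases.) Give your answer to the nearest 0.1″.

Δφ = -2.6″

sin φ = 0.682560, cos φ = 0.730830, sin λ = 0.591253, cos λ = -0.806486.
North component: ΔN = −sin φ cos λ·ΔX − sin φ sin λ·ΔY + cos φ·ΔZ = −(0.682560)(-0.806486)(-562) − (0.682560)(0.591253)(263) + (0.730830)(457) = -81.52 m.
1° of latitude spans 3600 × 31.00 = 111600 m, so Δφ = -81.52 / 111600 × 3600 = -2.630″.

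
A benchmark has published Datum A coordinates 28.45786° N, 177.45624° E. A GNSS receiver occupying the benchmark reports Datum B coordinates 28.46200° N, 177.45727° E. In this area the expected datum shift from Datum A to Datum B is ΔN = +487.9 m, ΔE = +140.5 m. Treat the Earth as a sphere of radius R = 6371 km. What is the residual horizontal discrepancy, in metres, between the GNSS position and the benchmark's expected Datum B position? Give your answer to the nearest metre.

Observed coordinate differences: Δφ = +0.00414°, Δλ = +0.00103°.
Converting to metres (1° lat = 111195 m, cos φ = 0.879168): observed ΔN = 460.3 m, observed ΔE = 100.7 m.
Subtracting the expected shift leaves a residual of 460.3 − (487.9) = -27.6 m north and 100.7 − (140.5) = -39.8 m east.
Residual distance = √((-27.6)² + (-39.8)²) = 48.4 m.

48 m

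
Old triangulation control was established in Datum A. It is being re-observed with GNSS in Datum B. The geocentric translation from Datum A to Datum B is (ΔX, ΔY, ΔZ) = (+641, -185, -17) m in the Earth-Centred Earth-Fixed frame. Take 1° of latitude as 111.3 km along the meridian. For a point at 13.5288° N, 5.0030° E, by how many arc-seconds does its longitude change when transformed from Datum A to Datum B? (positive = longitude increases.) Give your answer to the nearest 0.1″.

sin φ = 0.233934, cos φ = 0.972252, sin λ = 0.087208, cos λ = 0.996190.
East component: ΔE = −sin λ·ΔX + cos λ·ΔY = −(0.087208)(641) + (0.996190)(-185) = -240.20 m.
1° of latitude spans 111300 m; at latitude φ, 1° of longitude spans that × cos φ = 108211.7 m, so Δλ = -240.20 / 108211.7 × 3600 = -7.991″.

Δλ = -8.0″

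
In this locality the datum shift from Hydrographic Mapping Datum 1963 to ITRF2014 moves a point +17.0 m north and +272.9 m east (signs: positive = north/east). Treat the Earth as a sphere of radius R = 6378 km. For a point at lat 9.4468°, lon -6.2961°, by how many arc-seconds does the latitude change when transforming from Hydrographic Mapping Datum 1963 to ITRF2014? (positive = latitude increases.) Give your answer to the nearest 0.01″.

Δφ = 0.55″

On a sphere of radius R, 1 rad of latitude = R, so Δφ = ΔN / R = 17.0 / 6378000 = 2.6654e-06 rad = 0.550″.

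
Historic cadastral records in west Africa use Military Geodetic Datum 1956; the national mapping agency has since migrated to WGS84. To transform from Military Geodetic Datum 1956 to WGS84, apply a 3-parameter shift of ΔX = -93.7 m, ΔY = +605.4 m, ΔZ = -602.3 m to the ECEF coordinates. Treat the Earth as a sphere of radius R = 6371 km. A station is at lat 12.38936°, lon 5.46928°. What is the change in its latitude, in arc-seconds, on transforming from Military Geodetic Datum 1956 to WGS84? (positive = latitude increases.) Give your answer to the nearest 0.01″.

Δφ = -18.80″

sin φ = 0.214554, cos φ = 0.976712, sin λ = 0.095312, cos λ = 0.995447.
North component: ΔN = −sin φ cos λ·ΔX − sin φ sin λ·ΔY + cos φ·ΔZ = −(0.214554)(0.995447)(-93.7) − (0.214554)(0.095312)(605.4) + (0.976712)(-602.3) = -580.64 m.
1° of latitude spans πR/180 = 111195 m, so Δφ = -580.64 / 111195 × 3600 = -18.799″.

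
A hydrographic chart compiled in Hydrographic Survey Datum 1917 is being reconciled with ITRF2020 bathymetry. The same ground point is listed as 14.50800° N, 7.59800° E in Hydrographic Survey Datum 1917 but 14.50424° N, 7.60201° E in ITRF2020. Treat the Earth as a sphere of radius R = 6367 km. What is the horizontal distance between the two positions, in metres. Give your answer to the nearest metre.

Δφ = 14.50424° − 14.50800° = -0.00376°; Δλ = 7.60201° − 7.59800° = +0.00401°.
1° along a meridian = πR/180 = 111125 m.
ΔN = Δφ × 111125 = -417.8 m; ΔE = Δλ × 111125 × cos(14.50800°) = +0.00401 × 111125 × 0.968113 = 431.4 m.
Distance = √(ΔE² + ΔN²) = √(431.4² + (-417.8)²) = 600.6 m.

601 m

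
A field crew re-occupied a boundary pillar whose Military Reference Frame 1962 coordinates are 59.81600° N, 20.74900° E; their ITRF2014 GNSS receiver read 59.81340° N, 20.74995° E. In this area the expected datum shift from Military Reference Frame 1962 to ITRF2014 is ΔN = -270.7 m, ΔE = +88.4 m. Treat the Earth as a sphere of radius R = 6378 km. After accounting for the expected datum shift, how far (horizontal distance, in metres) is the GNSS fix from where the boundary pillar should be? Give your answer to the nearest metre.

Observed coordinate differences: Δφ = -0.00260°, Δλ = +0.00095°.
Converting to metres (1° lat = 111317 m, cos φ = 0.502779): observed ΔN = -289.4 m, observed ΔE = 53.2 m.
Subtracting the expected shift leaves a residual of -289.4 − (-270.7) = -18.7 m north and 53.2 − (88.4) = -35.2 m east.
Residual distance = √((-18.7)² + (-35.2)²) = 39.9 m.

40 m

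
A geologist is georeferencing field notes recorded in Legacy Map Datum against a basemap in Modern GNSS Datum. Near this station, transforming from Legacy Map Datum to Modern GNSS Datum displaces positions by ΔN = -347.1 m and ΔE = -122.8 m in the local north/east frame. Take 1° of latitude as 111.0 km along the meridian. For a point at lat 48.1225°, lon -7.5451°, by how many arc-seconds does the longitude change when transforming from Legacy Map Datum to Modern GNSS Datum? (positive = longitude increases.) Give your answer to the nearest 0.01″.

At latitude 48.1225°, cos φ = 0.667540.
1° of longitude at this latitude = 111.0 × cos φ = 74.10 km, so Δλ = -122.8 / 74097.0 = -0.0016573° = -5.966″.

Δλ = -5.97″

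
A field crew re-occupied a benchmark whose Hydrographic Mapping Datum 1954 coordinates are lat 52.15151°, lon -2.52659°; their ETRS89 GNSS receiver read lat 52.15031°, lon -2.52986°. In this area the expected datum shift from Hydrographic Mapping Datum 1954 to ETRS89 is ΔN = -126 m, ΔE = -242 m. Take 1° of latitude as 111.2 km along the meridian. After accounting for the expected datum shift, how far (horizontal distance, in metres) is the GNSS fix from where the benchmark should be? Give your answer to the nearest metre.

20 m

Observed coordinate differences: Δφ = -0.00120°, Δλ = -0.00327°.
Converting to metres (1° lat = 111200 m, cos φ = 0.613576): observed ΔN = -133.4 m, observed ΔE = -223.1 m.
Subtracting the expected shift leaves a residual of -133.4 − (-126) = -7.4 m north and -223.1 − (-242) = 18.9 m east.
Residual distance = √((-7.4)² + 18.9²) = 20.3 m.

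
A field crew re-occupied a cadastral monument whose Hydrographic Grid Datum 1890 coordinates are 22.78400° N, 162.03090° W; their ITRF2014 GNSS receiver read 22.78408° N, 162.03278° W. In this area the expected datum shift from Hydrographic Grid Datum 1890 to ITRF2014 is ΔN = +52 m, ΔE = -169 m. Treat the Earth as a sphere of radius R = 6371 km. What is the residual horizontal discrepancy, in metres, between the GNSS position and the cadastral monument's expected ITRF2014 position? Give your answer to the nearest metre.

Observed coordinate differences: Δφ = +0.00008°, Δλ = -0.00188°.
Converting to metres (1° lat = 111195 m, cos φ = 0.921971): observed ΔN = 8.9 m, observed ΔE = -192.7 m.
Subtracting the expected shift leaves a residual of 8.9 − (52) = -43.1 m north and -192.7 − (-169) = -23.7 m east.
Residual distance = √((-43.1)² + (-23.7)²) = 49.2 m.

49 m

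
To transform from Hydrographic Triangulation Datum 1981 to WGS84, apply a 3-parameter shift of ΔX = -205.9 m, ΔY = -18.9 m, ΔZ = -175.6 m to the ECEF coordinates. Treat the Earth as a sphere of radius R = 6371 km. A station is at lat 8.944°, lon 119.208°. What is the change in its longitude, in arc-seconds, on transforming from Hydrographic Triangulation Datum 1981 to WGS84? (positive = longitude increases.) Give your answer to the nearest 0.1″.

sin φ = 0.155469, cos φ = 0.987841, sin λ = 0.872854, cos λ = -0.487982.
East component: ΔE = −sin λ·ΔX + cos λ·ΔY = −(0.872854)(-205.9) + (-0.487982)(-18.9) = 188.94 m.
1° of latitude spans πR/180 = 111195 m; at latitude φ, 1° of longitude spans that × cos φ = 109842.9 m, so Δλ = 188.94 / 109842.9 × 3600 = 6.192″.

Δλ = 6.2″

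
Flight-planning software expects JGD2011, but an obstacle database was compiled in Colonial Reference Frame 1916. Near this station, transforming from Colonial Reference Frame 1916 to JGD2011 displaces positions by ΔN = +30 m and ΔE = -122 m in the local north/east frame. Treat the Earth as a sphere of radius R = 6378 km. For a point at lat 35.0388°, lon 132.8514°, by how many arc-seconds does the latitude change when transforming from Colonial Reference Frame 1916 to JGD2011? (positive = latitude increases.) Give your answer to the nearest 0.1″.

Δφ = 1.0″

On a sphere of radius R, 1 rad of latitude = R, so Δφ = ΔN / R = 30.0 / 6378000 = 4.7037e-06 rad = 0.970″.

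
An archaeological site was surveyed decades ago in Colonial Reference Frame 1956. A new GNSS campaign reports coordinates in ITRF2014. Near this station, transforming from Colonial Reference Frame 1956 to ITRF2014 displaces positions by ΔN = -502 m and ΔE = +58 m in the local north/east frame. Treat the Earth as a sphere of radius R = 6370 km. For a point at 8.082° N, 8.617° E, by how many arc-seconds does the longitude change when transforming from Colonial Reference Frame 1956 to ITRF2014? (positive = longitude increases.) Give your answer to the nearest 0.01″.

Δλ = 1.90″

At latitude 8.082°, cos φ = 0.990068.
One radian of longitude at latitude φ spans R cos φ, so Δλ = ΔE / (R cos φ) = 58.0 / (6370000 × 0.990068) = 9.1965e-06 rad = 1.897″.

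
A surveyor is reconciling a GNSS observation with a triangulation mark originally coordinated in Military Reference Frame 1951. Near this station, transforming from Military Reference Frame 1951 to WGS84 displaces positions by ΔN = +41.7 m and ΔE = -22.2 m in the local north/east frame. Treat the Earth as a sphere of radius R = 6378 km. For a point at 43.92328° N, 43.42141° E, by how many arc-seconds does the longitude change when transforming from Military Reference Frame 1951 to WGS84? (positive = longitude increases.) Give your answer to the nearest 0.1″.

Δλ = -1.0″

At latitude 43.92328°, cos φ = 0.720269.
One radian of longitude at latitude φ spans R cos φ, so Δλ = ΔE / (R cos φ) = -22.2 / (6378000 × 0.720269) = -4.8325e-06 rad = -0.997″.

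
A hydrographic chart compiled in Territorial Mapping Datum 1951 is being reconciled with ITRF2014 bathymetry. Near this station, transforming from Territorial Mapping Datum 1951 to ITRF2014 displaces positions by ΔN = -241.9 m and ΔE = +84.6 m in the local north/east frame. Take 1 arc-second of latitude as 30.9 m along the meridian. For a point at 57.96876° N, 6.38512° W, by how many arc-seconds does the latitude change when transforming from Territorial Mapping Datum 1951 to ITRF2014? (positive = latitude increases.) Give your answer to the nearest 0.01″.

1″ of latitude = 30.90 m, so Δφ = -241.9 / 30.90 = -7.828″.

Δφ = -7.83″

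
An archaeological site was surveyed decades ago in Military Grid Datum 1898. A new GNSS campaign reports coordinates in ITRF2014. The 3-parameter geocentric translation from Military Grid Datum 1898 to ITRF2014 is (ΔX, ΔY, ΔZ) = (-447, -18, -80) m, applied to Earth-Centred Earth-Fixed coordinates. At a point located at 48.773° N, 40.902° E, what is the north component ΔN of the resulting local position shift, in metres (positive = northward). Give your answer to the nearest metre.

At φ = 48.773°, λ = 40.902°: sin φ = 0.752104, cos φ = 0.659044, sin λ = 0.654767, cos λ = 0.755831.
ΔN = −sin φ cos λ·ΔX − sin φ sin λ·ΔY + cos φ·ΔZ = −(0.752104)(0.755831)(-447) − (0.752104)(0.654767)(-18) + (0.659044)(-80) = 210.24 m.

ΔN = 210 m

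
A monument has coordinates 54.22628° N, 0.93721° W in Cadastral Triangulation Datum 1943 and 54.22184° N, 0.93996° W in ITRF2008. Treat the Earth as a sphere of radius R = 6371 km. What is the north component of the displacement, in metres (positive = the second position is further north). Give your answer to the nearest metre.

Δφ = 54.22184° − 54.22628° = -0.00444°; Δλ = -0.93996° − -0.93721° = -0.00275°.
1° along a meridian = πR/180 = 111195 m.
ΔN = Δφ × 111195 = -493.7 m; ΔE = Δλ × 111195 × cos(54.22628°) = -0.00275 × 111195 × 0.584586 = -178.8 m.

ΔN = -494 m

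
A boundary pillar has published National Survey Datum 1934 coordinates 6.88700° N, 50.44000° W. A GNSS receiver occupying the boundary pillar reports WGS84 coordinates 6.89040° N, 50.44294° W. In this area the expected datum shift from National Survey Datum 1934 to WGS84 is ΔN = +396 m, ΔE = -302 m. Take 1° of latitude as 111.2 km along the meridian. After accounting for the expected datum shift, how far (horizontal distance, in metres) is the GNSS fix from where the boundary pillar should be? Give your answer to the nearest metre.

Observed coordinate differences: Δφ = +0.00340°, Δλ = -0.00294°.
Converting to metres (1° lat = 111200 m, cos φ = 0.992785): observed ΔN = 378.1 m, observed ΔE = -324.6 m.
Subtracting the expected shift leaves a residual of 378.1 − (396) = -17.9 m north and -324.6 − (-302) = -22.6 m east.
Residual distance = √((-17.9)² + (-22.6)²) = 28.8 m.

29 m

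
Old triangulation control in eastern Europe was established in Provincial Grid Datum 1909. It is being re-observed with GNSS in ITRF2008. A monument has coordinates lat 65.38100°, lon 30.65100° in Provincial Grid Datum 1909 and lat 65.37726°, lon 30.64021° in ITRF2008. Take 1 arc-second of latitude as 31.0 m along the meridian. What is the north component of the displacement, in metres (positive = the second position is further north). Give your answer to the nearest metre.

ΔN = -417 m

Δφ = 65.37726° − 65.38100° = -0.00374°; Δλ = 30.64021° − 30.65100° = -0.01079°.
1° of latitude = 3600 × 31.00 = 111600 m.
ΔN = Δφ × 111600 = -417.4 m; ΔE = Δλ × 111600 × cos(65.38100°) = -0.01079 × 111600 × 0.416582 = -501.6 m.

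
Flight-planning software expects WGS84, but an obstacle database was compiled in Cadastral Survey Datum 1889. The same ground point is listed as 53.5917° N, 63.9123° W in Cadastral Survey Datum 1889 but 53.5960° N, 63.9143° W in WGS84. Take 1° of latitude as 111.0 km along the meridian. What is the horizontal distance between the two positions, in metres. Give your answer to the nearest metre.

495 m

Δφ = 53.5960° − 53.5917° = +0.0043°; Δλ = -63.9143° − -63.9123° = -0.0020°.
ΔN = Δφ × 111000 = 477.3 m; ΔE = Δλ × 111000 × cos(53.5917°) = -0.0020 × 111000 × 0.593535 = -131.8 m.
Distance = √(ΔE² + ΔN²) = √((-131.8)² + 477.3²) = 495.2 m.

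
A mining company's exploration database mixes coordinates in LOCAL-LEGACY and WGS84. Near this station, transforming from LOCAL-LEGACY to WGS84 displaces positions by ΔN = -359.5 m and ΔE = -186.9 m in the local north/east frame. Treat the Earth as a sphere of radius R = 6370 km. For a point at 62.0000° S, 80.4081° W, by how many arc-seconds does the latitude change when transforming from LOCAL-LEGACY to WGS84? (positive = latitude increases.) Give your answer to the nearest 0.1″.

Δφ = -11.6″

On a sphere of radius R, 1 rad of latitude = R, so Δφ = ΔN / R = -359.5 / 6370000 = -5.6436e-05 rad = -11.641″.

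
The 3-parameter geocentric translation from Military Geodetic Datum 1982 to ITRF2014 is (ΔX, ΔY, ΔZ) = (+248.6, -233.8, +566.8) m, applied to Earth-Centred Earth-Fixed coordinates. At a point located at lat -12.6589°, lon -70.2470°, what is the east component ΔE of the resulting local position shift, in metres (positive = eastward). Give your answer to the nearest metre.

ΔE = 155 m

At φ = -12.6589°, λ = -70.2470°: sin φ = -0.219146, cos φ = 0.975692, sin λ = -0.941158, cos λ = 0.337966.
ΔE = −sin λ·ΔX + cos λ·ΔY = −(-0.941158)·(248.6) + (0.337966)·(-233.8) = 154.96 m.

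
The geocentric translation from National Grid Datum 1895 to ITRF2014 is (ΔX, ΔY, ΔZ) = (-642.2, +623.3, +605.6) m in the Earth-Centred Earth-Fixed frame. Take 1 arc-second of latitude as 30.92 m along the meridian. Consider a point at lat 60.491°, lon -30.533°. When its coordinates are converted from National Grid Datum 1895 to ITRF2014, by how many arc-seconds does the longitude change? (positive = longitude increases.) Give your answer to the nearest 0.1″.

Δλ = 13.8″

sin φ = 0.870278, cos φ = 0.492560, sin λ = -0.508035, cos λ = 0.861337.
East component: ΔE = −sin λ·ΔX + cos λ·ΔY = −(-0.508035)(-642.2) + (0.861337)(623.3) = 210.61 m.
1° of latitude spans 3600 × 30.92 = 111312 m; at latitude φ, 1° of longitude spans that × cos φ = 54827.9 m, so Δλ = 210.61 / 54827.9 × 3600 = 13.829″.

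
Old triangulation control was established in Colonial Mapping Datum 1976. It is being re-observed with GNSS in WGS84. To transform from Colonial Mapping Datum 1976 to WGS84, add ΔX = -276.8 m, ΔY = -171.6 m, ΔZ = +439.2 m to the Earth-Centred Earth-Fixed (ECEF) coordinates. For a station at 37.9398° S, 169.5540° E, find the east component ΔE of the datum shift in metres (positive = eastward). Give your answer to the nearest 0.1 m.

At φ = -37.9398°, λ = 169.5540°: sin φ = -0.614833, cos φ = 0.788657, sin λ = 0.181309, cos λ = -0.983426.
ΔE = −sin λ·ΔX + cos λ·ΔY = −(0.181309)·(-276.8) + (-0.983426)·(-171.6) = 218.94 m.

ΔE = 218.9 m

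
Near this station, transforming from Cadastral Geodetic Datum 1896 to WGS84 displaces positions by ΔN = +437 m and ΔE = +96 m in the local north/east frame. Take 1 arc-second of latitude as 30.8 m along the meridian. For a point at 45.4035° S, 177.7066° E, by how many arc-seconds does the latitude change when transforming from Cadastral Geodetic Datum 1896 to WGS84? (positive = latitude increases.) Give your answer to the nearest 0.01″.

1″ of latitude = 30.80 m, so Δφ = 437.0 / 30.80 = 14.188″.

Δφ = 14.19″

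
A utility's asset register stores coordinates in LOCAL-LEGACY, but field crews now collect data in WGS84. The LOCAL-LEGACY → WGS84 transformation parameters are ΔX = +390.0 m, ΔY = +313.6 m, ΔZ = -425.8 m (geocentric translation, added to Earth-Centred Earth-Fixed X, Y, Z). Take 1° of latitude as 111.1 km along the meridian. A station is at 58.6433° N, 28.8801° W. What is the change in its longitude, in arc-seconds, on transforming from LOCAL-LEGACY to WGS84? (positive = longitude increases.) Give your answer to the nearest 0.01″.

sin φ = 0.853944, cos φ = 0.520364, sin λ = -0.482978, cos λ = 0.875632.
East component: ΔE = −sin λ·ΔX + cos λ·ΔY = −(-0.482978)(390.0) + (0.875632)(313.6) = 462.96 m.
1° of latitude spans 111100 m; at latitude φ, 1° of longitude spans that × cos φ = 57812.5 m, so Δλ = 462.96 / 57812.5 × 3600 = 28.829″.

Δλ = 28.83″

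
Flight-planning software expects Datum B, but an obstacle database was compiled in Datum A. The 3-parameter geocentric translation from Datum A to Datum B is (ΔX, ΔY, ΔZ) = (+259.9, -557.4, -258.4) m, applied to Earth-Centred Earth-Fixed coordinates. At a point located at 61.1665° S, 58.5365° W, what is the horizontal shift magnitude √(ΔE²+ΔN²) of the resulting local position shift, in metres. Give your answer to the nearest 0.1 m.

416.5 m

The local east axis at (φ, λ) is (−sin λ, cos λ, 0), so ΔE = −sin(-58.5365°)·259.9 + cos(-58.5365°)·(-557.4) = -69.25 m.
The local north axis is (−sin φ cos λ, −sin φ sin λ, cos φ), giving ΔN = 118.838 + 416.503 − 124.618 = 410.72 m.
Horizontal magnitude = √(ΔE² + ΔN²) = √((-69.25)² + 410.72²) = 416.52 m.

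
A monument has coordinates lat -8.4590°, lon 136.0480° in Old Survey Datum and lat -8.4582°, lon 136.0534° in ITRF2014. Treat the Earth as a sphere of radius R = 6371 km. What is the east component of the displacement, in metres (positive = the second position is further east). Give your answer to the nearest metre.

Δφ = -8.4582° − -8.4590° = +0.0008°; Δλ = 136.0534° − 136.0480° = +0.0054°.
1° along a meridian = πR/180 = 111195 m.
ΔN = Δφ × 111195 = 89.0 m; ΔE = Δλ × 111195 × cos(-8.4590°) = +0.0054 × 111195 × 0.989121 = 593.9 m.

ΔE = 594 m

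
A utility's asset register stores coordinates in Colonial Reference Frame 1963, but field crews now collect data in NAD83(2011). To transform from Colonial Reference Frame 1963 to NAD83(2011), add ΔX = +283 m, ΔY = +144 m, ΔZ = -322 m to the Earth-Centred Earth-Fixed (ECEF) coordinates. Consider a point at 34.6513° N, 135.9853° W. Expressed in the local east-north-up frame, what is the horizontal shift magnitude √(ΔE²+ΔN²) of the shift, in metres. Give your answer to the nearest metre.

131 m

At φ = 34.6513°, λ = -135.9853°: sin φ = 0.568581, cos φ = 0.822628, sin λ = -0.694843, cos λ = -0.719162.
ΔE = −sin λ·ΔX + cos λ·ΔY = −(-0.694843)·(283) + (-0.719162)·(144) = 93.08 m.
ΔN = −sin φ cos λ·ΔX − sin φ sin λ·ΔY + cos φ·ΔZ = −(0.568581)(-0.719162)(283) − (0.568581)(-0.694843)(144) + (0.822628)(-322) = -92.28 m.
Horizontal magnitude = √(ΔE² + ΔN²) = √(93.08² + (-92.28)²) = 131.07 m.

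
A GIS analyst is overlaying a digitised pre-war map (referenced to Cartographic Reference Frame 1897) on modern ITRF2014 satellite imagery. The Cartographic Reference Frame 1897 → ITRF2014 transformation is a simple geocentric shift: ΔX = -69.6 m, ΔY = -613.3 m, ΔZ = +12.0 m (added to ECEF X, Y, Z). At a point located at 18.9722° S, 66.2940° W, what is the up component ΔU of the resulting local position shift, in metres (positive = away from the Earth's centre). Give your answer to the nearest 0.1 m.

The local up (radial) axis is (cos φ cos λ, cos φ sin λ, sin φ), giving ΔU = -26.462 + 531.045 − 3.901 = 500.68 m.

ΔU = 500.7 m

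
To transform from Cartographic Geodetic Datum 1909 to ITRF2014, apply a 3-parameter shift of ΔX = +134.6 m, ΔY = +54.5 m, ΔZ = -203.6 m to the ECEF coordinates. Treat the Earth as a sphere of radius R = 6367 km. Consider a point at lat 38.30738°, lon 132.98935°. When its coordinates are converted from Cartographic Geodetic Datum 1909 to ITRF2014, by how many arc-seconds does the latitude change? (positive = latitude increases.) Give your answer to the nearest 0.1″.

sin φ = 0.619880, cos φ = 0.784697, sin λ = 0.731480, cos λ = -0.681862.
North component: ΔN = −sin φ cos λ·ΔX − sin φ sin λ·ΔY + cos φ·ΔZ = −(0.619880)(-0.681862)(134.6) − (0.619880)(0.731480)(54.5) + (0.784697)(-203.6) = -127.58 m.
1° of latitude spans πR/180 = 111125 m, so Δφ = -127.58 / 111125 × 3600 = -4.133″.

Δφ = -4.1″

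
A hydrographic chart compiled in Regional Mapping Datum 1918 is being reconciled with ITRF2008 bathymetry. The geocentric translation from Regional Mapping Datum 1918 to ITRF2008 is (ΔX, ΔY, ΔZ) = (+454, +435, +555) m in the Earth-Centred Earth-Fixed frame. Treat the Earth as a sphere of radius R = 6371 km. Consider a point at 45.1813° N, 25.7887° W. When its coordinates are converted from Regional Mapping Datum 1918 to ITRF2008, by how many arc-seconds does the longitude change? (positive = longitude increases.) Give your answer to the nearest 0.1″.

Δλ = 27.1″

sin φ = 0.709341, cos φ = 0.704866, sin λ = -0.435054, cos λ = 0.900405.
East component: ΔE = −sin λ·ΔX + cos λ·ΔY = −(-0.435054)(454) + (0.900405)(435) = 589.19 m.
1° of latitude spans πR/180 = 111195 m; at latitude φ, 1° of longitude spans that × cos φ = 78377.5 m, so Δλ = 589.19 / 78377.5 × 3600 = 27.062″.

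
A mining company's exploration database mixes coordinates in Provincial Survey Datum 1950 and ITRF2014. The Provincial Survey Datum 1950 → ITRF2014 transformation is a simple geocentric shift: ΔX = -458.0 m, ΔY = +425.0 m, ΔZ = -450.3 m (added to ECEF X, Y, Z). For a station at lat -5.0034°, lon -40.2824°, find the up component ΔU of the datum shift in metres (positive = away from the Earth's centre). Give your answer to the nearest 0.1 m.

The local up (radial) axis is (cos φ cos λ, cos φ sin λ, sin φ), giving ΔU = -348.062 − 273.739 + 39.273 = -582.53 m.

ΔU = -582.5 m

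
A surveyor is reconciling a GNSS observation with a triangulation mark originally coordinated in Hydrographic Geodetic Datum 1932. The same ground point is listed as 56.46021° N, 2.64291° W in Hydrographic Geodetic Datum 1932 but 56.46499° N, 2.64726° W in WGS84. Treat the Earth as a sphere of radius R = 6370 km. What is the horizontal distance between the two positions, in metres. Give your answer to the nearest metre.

Δφ = 56.46499° − 56.46021° = +0.00478°; Δλ = -2.64726° − -2.64291° = -0.00435°.
1° along a meridian = πR/180 = 111177 m.
ΔN = Δφ × 111177 = 531.4 m; ΔE = Δλ × 111177 × cos(56.46021°) = -0.00435 × 111177 × 0.552516 = -267.2 m.
Distance = √(ΔE² + ΔN²) = √((-267.2)² + 531.4²) = 594.8 m.

595 m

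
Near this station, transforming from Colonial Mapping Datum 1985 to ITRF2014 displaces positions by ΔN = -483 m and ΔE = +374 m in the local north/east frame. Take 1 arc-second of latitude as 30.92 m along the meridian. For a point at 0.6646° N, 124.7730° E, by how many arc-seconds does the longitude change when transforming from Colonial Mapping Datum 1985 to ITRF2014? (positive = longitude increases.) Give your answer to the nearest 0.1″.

Δλ = 12.1″

At latitude 0.6646°, cos φ = 0.999933.
1″ of longitude at this latitude = 30.92 × cos φ = 30.9179 m, so Δλ = 374.0 / 30.9179 = 12.097″.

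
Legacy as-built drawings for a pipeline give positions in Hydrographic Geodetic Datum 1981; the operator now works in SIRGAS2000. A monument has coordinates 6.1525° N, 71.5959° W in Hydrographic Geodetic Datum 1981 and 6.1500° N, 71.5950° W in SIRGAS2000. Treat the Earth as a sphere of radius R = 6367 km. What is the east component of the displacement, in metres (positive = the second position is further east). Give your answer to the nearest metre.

ΔE = 99 m

Δφ = 6.1500° − 6.1525° = -0.0025°; Δλ = -71.5950° − -71.5959° = +0.0009°.
1° along a meridian = πR/180 = 111125 m.
ΔN = Δφ × 111125 = -277.8 m; ΔE = Δλ × 111125 × cos(6.1525°) = +0.0009 × 111125 × 0.994240 = 99.4 m.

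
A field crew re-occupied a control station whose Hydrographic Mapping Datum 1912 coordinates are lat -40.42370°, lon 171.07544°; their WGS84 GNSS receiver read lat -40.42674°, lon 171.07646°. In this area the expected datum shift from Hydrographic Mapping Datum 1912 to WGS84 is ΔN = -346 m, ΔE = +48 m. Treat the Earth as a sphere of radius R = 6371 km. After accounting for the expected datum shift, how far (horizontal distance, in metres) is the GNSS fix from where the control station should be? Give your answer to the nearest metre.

Observed coordinate differences: Δφ = -0.00304°, Δλ = +0.00102°.
Converting to metres (1° lat = 111195 m, cos φ = 0.761270): observed ΔN = -338.0 m, observed ΔE = 86.3 m.
Subtracting the expected shift leaves a residual of -338.0 − (-346) = 8.0 m north and 86.3 − (48) = 38.3 m east.
Residual distance = √(8.0² + 38.3²) = 39.2 m.

39 m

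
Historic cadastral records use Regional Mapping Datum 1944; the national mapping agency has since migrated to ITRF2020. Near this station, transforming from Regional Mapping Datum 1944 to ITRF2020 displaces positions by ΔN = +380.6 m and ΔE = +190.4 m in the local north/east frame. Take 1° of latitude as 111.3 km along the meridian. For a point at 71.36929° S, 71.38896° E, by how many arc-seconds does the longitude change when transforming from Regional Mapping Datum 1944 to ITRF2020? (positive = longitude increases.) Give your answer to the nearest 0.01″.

Δλ = 19.28″

At latitude -71.36929°, cos φ = 0.319467.
1° of longitude at this latitude = 111.3 × cos φ = 35.56 km, so Δλ = 190.4 / 35556.7 = 0.0053548° = 19.277″.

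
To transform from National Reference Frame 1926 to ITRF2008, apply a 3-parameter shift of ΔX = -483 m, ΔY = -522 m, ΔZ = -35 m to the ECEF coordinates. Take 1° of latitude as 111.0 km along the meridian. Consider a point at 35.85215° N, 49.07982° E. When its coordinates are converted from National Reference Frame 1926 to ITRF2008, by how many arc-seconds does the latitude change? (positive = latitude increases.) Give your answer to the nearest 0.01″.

Δφ = 12.58″

sin φ = 0.585696, cos φ = 0.810531, sin λ = 0.755623, cos λ = 0.655007.
North component: ΔN = −sin φ cos λ·ΔX − sin φ sin λ·ΔY + cos φ·ΔZ = −(0.585696)(0.655007)(-483) − (0.585696)(0.755623)(-522) + (0.810531)(-35) = 387.95 m.
1° of latitude spans 111000 m, so Δφ = 387.95 / 111000 × 3600 = 12.582″.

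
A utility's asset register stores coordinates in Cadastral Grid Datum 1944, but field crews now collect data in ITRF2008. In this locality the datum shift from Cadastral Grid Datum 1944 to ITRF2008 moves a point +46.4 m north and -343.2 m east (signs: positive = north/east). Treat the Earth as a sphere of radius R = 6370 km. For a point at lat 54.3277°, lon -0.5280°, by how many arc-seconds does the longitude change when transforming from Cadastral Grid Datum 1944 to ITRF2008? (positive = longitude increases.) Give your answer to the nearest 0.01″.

Δλ = -19.06″

At latitude 54.3277°, cos φ = 0.583149.
One radian of longitude at latitude φ spans R cos φ, so Δλ = ΔE / (R cos φ) = -343.2 / (6370000 × 0.583149) = -9.2391e-05 rad = -19.057″.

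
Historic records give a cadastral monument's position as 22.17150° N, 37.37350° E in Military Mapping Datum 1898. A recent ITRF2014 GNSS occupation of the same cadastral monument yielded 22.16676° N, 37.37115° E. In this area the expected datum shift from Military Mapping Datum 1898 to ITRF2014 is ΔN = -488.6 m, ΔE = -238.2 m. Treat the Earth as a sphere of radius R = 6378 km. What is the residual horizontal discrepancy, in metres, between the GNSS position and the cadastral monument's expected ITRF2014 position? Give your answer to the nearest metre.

39 m

Observed coordinate differences: Δφ = -0.00474°, Δλ = -0.00235°.
Converting to metres (1° lat = 111317 m, cos φ = 0.926058): observed ΔN = -527.6 m, observed ΔE = -242.3 m.
Subtracting the expected shift leaves a residual of -527.6 − (-488.6) = -39.0 m north and -242.3 − (-238.2) = -4.1 m east.
Residual distance = √((-39.0)² + (-4.1)²) = 39.3 m.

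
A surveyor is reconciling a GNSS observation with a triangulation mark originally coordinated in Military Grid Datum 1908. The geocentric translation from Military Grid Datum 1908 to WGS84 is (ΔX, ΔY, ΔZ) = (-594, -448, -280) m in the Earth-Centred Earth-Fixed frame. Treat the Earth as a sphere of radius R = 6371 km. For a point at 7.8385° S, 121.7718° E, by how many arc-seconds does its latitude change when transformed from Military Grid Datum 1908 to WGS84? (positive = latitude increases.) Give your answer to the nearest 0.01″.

Δφ = -9.28″

sin φ = -0.136381, cos φ = 0.990656, sin λ = 0.850152, cos λ = -0.526537.
North component: ΔN = −sin φ cos λ·ΔX − sin φ sin λ·ΔY + cos φ·ΔZ = −(-0.136381)(-0.526537)(-594) − (-0.136381)(0.850152)(-448) + (0.990656)(-280) = -286.67 m.
1° of latitude spans πR/180 = 111195 m, so Δφ = -286.67 / 111195 × 3600 = -9.281″.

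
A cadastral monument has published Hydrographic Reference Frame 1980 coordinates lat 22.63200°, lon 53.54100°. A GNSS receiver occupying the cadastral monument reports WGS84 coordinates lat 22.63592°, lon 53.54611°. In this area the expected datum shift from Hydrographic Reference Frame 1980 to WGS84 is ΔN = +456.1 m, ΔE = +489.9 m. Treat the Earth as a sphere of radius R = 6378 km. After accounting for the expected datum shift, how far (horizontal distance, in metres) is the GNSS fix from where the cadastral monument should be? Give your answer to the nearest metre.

Observed coordinate differences: Δφ = +0.00392°, Δλ = +0.00511°.
Converting to metres (1° lat = 111317 m, cos φ = 0.922995): observed ΔN = 436.4 m, observed ΔE = 525.0 m.
Subtracting the expected shift leaves a residual of 436.4 − (456.1) = -19.7 m north and 525.0 − (489.9) = 35.1 m east.
Residual distance = √((-19.7)² + 35.1²) = 40.3 m.

40 m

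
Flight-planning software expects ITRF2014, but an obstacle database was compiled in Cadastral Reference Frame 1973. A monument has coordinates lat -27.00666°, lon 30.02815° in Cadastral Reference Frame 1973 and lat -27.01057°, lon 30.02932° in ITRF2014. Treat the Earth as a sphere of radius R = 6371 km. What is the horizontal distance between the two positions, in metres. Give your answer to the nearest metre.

Δφ = -27.01057° − -27.00666° = -0.00391°; Δλ = 30.02932° − 30.02815° = +0.00117°.
1° along a meridian = πR/180 = 111195 m.
ΔN = Δφ × 111195 = -434.8 m; ΔE = Δλ × 111195 × cos(-27.00666°) = +0.00117 × 111195 × 0.890954 = 115.9 m.
Distance = √(ΔE² + ΔN²) = √(115.9² + (-434.8)²) = 450.0 m.

450 m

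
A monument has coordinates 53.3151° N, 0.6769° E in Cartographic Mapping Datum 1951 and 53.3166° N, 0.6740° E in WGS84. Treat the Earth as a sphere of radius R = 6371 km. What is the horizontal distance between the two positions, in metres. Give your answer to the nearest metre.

255 m

Δφ = 53.3166° − 53.3151° = +0.0015°; Δλ = 0.6740° − 0.6769° = -0.0029°.
1° along a meridian = πR/180 = 111195 m.
ΔN = Δφ × 111195 = 166.8 m; ΔE = Δλ × 111195 × cos(53.3151°) = -0.0029 × 111195 × 0.597414 = -192.6 m.
Distance = √(ΔE² + ΔN²) = √((-192.6)² + 166.8²) = 254.8 m.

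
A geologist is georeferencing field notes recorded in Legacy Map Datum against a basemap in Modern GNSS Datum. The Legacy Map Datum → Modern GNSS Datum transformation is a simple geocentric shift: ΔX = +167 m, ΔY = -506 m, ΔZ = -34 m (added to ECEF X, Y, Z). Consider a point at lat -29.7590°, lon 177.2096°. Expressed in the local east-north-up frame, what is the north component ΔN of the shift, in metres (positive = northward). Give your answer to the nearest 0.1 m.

ΔN = -124.5 m

At φ = -29.7590°, λ = 177.2096°: sin φ = -0.496353, cos φ = 0.868121, sin λ = 0.048682, cos λ = -0.998814.
ΔN = −sin φ cos λ·ΔX − sin φ sin λ·ΔY + cos φ·ΔZ = −(-0.496353)(-0.998814)(167) − (-0.496353)(0.048682)(-506) + (0.868121)(-34) = -124.54 m.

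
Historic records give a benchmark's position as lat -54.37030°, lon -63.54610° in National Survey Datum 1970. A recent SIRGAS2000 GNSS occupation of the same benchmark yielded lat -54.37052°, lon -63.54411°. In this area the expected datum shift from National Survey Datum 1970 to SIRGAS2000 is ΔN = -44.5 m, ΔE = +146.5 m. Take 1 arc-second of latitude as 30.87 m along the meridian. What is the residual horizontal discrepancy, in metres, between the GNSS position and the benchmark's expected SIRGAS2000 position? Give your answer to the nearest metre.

27 m

Observed coordinate differences: Δφ = -0.00022°, Δλ = +0.00199°.
Converting to metres (1° lat = 111132 m, cos φ = 0.582544): observed ΔN = -24.4 m, observed ΔE = 128.8 m.
Subtracting the expected shift leaves a residual of -24.4 − (-44.5) = 20.1 m north and 128.8 − (146.5) = -17.7 m east.
Residual distance = √(20.1² + (-17.7)²) = 26.7 m.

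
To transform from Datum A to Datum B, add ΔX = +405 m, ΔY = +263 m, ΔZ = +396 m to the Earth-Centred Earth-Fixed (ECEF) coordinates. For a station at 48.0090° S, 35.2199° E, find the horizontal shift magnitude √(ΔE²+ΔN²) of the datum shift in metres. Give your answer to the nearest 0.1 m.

623.9 m

The local east axis at (φ, λ) is (−sin λ, cos λ, 0), so ΔE = −sin(35.2199°)·405 + cos(35.2199°)·263 = -18.71 m.
The local north axis is (−sin φ cos λ, −sin φ sin λ, cos φ), giving ΔN = 245.914 + 112.733 + 264.929 = 623.58 m.
Horizontal magnitude = √(ΔE² + ΔN²) = √((-18.71)² + 623.58²) = 623.86 m.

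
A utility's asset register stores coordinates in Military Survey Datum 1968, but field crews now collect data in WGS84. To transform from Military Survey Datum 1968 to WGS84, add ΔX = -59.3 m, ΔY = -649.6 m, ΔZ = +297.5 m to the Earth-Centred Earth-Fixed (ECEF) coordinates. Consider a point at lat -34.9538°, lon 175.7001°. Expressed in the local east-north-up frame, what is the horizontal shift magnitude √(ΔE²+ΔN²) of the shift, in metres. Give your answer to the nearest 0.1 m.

The local east axis at (φ, λ) is (−sin λ, cos λ, 0), so ΔE = −sin(175.7001°)·(-59.3) + cos(175.7001°)·(-649.6) = 652.22 m.
The local north axis is (−sin φ cos λ, −sin φ sin λ, cos φ), giving ΔN = 33.878 − 27.904 + 243.835 = 249.81 m.
Horizontal magnitude = √(ΔE² + ΔN²) = √(652.22² + 249.81²) = 698.42 m.

698.4 m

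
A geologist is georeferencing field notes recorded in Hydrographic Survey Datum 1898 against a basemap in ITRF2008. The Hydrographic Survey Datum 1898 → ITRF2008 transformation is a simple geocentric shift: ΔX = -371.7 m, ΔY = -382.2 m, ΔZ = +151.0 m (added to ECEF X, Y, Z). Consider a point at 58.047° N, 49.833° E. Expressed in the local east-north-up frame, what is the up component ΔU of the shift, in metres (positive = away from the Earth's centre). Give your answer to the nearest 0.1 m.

The local up (radial) axis is (cos φ cos λ, cos φ sin λ, sin φ), giving ΔU = -126.883 − 154.568 + 128.121 = -153.33 m.

ΔU = -153.3 m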